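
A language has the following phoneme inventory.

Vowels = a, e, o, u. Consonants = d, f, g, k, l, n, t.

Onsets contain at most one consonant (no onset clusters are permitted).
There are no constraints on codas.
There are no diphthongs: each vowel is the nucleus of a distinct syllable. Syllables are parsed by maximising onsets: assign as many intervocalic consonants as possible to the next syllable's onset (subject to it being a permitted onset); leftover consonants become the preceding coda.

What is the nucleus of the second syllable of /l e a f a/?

a

Vowels present: e, a, a; each is a nucleus, giving 3 syllables.
The second nucleus (vowel 2 from the left) is /a/.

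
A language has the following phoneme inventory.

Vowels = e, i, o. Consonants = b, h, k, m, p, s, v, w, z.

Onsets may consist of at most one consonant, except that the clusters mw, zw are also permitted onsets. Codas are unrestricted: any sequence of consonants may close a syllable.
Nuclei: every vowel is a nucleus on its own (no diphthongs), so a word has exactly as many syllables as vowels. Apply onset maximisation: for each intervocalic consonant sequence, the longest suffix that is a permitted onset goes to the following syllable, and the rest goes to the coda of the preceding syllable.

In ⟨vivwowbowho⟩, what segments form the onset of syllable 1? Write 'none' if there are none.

Nuclei (vowels): i, o, o, o → 4 syllables.
V1 /i/ – V2 /o/: cluster /vw/ — the longest permitted-onset suffix is /w/; onset = /w/, preceding coda = /v/.
V2 /o/ – V3 /o/: cluster /wb/ — the longest permitted-onset suffix is /b/; onset = /b/, preceding coda = /w/.
V3 /o/ – V4 /o/: cluster /wh/ — the longest permitted-onset suffix is /h/; onset = /h/, preceding coda = /w/.
Putting it together: viv.wow.bow.ho.
Syllable 1 is /viv/: onset /v/, nucleus /i/, coda /v/.

v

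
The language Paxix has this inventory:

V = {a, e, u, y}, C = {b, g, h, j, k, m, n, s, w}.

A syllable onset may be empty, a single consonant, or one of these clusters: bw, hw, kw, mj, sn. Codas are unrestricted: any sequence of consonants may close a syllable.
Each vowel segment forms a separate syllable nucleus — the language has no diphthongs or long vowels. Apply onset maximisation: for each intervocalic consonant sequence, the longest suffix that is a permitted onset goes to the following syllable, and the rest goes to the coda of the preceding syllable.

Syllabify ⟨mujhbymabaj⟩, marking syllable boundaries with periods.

mujh.by.ma.baj

Vowels present: u, y, a, a; each is a nucleus, giving 4 syllables.
/u…y/ gap (V1→V2): /jhb/; trying suffixes from longest down, /b/ is the first permitted one, so coda /jh/ | onset /b/.
/y…a/ gap (V2→V3): just /m/ — single C goes to the following onset.
/a…a/ gap (V3→V4): /b/ is a single consonant, so it becomes the next onset.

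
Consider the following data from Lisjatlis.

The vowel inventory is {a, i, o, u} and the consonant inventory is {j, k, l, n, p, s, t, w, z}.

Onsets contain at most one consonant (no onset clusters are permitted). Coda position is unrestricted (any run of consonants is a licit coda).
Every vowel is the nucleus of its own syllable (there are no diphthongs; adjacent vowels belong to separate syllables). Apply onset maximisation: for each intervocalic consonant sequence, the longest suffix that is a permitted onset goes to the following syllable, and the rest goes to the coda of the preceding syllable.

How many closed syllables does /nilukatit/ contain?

1

The vowels are i, u, a, i — 4 nuclei, so 4 syllables.
σ1/σ2 boundary: /l/ → onset of the next syllable (single consonants are always licit onsets).
σ2/σ3 boundary: /k/ is a single consonant, so it becomes the next onset.
σ3/σ4 boundary: /t/ is a single consonant, so it becomes the next onset.
So the parse is ni.lu.ka.tit.
Classifying each syllable: /ni/ (open), /lu/ (open), /ka/ (open), /tit/ (closed).
Closed syllables: 1.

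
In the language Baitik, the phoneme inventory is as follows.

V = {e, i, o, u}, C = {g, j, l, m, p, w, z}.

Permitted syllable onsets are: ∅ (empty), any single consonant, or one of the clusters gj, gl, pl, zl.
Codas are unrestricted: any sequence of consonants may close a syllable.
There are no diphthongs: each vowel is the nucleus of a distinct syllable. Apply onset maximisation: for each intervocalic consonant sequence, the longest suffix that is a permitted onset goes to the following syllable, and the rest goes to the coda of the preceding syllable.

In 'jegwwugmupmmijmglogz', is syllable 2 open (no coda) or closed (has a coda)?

Nuclei (vowels): e, u, u, i, o → 5 syllables.
σ1/σ2 boundary: cluster /gww/ — the longest permitted-onset suffix is /w/; onset = /w/, preceding coda = /gw/.
σ2/σ3 boundary: /gm/ splits as /g/ + /m/ (/m/ is the longest suffix that is a licit onset).
σ3/σ4 boundary: /pmm/; trying suffixes from longest down, /m/ is the first permitted one, so coda /pm/ | onset /m/.
σ4/σ5 boundary: cluster /jmgl/ — the longest permitted-onset suffix is /gl/; onset = /gl/, preceding coda = /jm/.
Putting it together: jegw.wug.mupm.mijm.glogz.
Syllable 2 is /wug/ with coda /g/, so it is closed.

closed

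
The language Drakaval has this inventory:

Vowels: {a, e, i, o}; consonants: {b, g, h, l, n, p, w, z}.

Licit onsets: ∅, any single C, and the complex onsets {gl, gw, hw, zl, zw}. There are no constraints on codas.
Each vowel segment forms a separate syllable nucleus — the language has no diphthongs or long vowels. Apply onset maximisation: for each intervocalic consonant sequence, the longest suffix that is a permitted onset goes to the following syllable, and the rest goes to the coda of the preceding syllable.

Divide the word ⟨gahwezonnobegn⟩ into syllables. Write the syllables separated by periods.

ga.hwe.zon.no.begn

Vowels present: a, e, o, o, e; each is a nucleus, giving 5 syllables.
V1 /a/ – V2 /e/: /hw/ — entire cluster is a permitted onset → onset /hw/, coda ∅.
V2 /e/ – V3 /o/: just /z/ — single C goes to the following onset.
V3 /o/ – V4 /o/: /nn/; trying suffixes from longest down, /n/ is the first permitted one, so coda /n/ | onset /n/.
V4 /o/ – V5 /e/: just /b/ — single C goes to the following onset.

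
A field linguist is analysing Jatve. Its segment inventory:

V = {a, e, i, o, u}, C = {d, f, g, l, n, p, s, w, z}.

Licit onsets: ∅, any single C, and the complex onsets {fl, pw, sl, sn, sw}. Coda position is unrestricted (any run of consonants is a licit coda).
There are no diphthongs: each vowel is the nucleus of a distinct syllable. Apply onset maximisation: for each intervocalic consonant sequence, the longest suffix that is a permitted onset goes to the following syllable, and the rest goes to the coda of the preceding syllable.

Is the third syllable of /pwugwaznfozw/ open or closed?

The vowels are u, a, o — 3 nuclei, so 3 syllables.
σ1/σ2 boundary: /gw/; trying suffixes from longest down, /w/ is the first permitted one, so coda /g/ | onset /w/.
σ2/σ3 boundary: /znf/ splits as /zn/ + /f/ (/f/ is the longest suffix that is a licit onset).
Putting it together: pwug.wazn.fozw.
Syllable 3 is /fozw/ with coda /zw/, so it is closed.

closed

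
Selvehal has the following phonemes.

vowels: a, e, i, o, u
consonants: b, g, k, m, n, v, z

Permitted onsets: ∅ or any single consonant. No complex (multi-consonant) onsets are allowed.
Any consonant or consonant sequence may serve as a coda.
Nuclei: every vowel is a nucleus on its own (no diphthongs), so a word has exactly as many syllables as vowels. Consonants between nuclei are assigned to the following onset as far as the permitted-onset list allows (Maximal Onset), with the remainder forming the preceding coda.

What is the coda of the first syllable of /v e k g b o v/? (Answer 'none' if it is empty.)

Nuclei (vowels): e, o → 2 syllables.
V1 /e/ – V2 /o/: /kgb/ splits as /kg/ + /b/ (/b/ is the longest suffix that is a licit onset).
Putting it together: vekg.bov.
Syllable 1 is /vekg/: onset /v/, nucleus /e/, coda /kg/.

kg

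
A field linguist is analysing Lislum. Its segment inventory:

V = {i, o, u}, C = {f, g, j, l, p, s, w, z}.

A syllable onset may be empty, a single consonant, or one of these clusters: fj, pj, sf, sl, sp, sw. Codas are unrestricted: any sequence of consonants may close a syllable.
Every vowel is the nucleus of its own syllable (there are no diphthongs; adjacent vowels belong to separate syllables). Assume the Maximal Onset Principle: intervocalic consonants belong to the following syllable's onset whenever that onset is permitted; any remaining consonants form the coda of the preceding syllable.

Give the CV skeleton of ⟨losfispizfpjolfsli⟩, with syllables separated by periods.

The vowels are o, i, i, o, i — 5 nuclei, so 5 syllables.
V1 /o/ – V2 /i/: /sf/ is a licit onset in full, so it all attaches to the next syllable.
V2 /i/ – V3 /i/: cluster /sp/ — /sp/ is itself a permitted onset, so the whole cluster goes right; preceding coda = ∅.
V3 /i/ – V4 /o/: /zfpj/ splits as /zf/ + /pj/ (/pj/ is the longest suffix that is a licit onset).
V4 /o/ – V5 /i/: cluster /lfsl/ — the longest permitted-onset suffix is /sl/; onset = /sl/, preceding coda = /lf/.
Putting it together: lo.sfi.spizf.pjolf.sli.
Mapping each syllable to C/V: /lo/ → CV, /sfi/ → CCV, /spizf/ → CCVCC, /pjolf/ → CCVCC, /sli/ → CCV.

CV.CCV.CCVCC.CCVCC.CCV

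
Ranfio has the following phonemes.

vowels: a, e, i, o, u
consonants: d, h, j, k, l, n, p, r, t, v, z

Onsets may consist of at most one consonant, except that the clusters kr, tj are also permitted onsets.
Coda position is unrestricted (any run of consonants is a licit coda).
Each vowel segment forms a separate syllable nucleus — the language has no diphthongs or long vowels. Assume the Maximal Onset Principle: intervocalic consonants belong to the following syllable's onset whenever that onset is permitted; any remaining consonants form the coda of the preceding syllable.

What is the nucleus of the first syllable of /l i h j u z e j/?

Nuclei (vowels): i, u, e → 3 syllables.
The first nucleus (vowel 1 from the left) is /i/.

i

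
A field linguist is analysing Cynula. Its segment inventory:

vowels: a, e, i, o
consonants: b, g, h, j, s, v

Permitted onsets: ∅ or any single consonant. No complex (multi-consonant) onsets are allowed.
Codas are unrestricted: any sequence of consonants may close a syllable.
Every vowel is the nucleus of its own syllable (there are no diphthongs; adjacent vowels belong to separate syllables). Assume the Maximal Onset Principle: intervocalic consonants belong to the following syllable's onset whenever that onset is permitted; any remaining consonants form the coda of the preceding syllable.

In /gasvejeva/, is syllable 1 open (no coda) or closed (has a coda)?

closed

Vowels present: a, e, e, a; each is a nucleus, giving 4 syllables.
σ1/σ2 boundary: /sv/; trying suffixes from longest down, /v/ is the first permitted one, so coda /s/ | onset /v/.
σ2/σ3 boundary: just /j/ — single C goes to the following onset.
σ3/σ4 boundary: /v/ is a single consonant, so it becomes the next onset.
Result: gas.ve.je.va.
Syllable 1 is /gas/ with coda /s/, so it is closed.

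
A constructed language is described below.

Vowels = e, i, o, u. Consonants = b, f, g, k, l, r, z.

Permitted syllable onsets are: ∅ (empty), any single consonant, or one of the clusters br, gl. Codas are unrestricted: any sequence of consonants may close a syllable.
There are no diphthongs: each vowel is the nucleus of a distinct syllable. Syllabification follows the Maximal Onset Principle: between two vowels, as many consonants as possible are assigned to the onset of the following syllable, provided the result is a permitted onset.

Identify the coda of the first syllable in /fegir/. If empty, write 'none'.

none

The vowels are e, i — 2 nuclei, so 2 syllables.
σ1/σ2 boundary: just /g/ — single C goes to the following onset.
So the parse is fe.gir.
Syllable 1 is /fe/: onset /f/, nucleus /e/, coda ∅.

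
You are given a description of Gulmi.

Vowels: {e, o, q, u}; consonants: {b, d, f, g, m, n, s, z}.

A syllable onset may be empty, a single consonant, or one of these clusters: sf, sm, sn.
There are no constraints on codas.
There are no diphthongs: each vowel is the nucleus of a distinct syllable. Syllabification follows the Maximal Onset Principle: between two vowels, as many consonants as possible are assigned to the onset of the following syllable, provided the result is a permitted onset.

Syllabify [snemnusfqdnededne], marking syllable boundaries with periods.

Vowels present: e, u, q, e, e, e; each is a nucleus, giving 6 syllables.
Between /e/ (V1) and /u/ (V2): /mn/; trying suffixes from longest down, /n/ is the first permitted one, so coda /m/ | onset /n/.
Between /u/ (V2) and /q/ (V3): cluster /sf/ — /sf/ is itself a permitted onset, so the whole cluster goes right; preceding coda = ∅.
Between /q/ (V3) and /e/ (V4): /dn/ splits as /d/ + /n/ (/n/ is the longest suffix that is a licit onset).
Between /e/ (V4) and /e/ (V5): /d/ → onset of the next syllable (single consonants are always licit onsets).
Between /e/ (V5) and /e/ (V6): /dn/ splits as /d/ + /n/ (/n/ is the longest suffix that is a licit onset).

snem.nu.sfqd.ne.ded.ne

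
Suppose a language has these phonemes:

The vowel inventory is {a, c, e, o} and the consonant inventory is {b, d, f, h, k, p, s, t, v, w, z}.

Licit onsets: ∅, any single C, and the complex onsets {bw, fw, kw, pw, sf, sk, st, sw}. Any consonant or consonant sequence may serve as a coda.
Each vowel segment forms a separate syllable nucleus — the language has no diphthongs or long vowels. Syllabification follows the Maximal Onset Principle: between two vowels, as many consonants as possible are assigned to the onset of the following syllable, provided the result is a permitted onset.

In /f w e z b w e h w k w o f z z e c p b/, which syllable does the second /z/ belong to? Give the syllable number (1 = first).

3

Nuclei (vowels): e, e, o, e, c → 5 syllables.
Between /e/ (V1) and /e/ (V2): /zbw/ splits as /z/ + /bw/ (/bw/ is the longest suffix that is a licit onset).
Between /e/ (V2) and /o/ (V3): /hwkw/ — longest licit onset from the right is /kw/, leaving /hw/ as coda.
Between /o/ (V3) and /e/ (V4): /fzz/; trying suffixes from longest down, /z/ is the first permitted one, so coda /fz/ | onset /z/.
Between /e/ (V4) and /c/ (V5): nothing intervenes; syllable break is V.V.
Syllabification: fwez.bwehw.kwofz.ze.cpb.
The second /z/ is in the coda of syllable 3 (/kwofz/).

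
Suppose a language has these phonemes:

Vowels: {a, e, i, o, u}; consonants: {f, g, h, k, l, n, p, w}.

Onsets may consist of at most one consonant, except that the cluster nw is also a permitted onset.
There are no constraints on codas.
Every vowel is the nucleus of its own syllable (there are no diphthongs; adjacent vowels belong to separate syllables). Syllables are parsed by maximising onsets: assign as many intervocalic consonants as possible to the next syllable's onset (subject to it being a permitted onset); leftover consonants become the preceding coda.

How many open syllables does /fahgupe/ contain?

Vowels present: a, u, e; each is a nucleus, giving 3 syllables.
/a…u/ gap (V1→V2): cluster /hg/ — the longest permitted-onset suffix is /g/; onset = /g/, preceding coda = /h/.
/u…e/ gap (V2→V3): /p/ is a single consonant, so it becomes the next onset.
So the parse is fah.gu.pe.
Classifying each syllable: /fah/ (closed), /gu/ (open), /pe/ (open).
Open syllables: 2.

2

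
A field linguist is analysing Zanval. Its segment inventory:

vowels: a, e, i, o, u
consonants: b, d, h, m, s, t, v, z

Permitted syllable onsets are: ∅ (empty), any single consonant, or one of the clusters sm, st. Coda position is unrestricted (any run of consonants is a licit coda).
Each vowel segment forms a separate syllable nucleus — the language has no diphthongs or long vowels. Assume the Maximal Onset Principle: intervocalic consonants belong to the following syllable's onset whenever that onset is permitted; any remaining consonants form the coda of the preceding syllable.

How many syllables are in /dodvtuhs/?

Vowels present: o, u; each is a nucleus, giving 2 syllables.

2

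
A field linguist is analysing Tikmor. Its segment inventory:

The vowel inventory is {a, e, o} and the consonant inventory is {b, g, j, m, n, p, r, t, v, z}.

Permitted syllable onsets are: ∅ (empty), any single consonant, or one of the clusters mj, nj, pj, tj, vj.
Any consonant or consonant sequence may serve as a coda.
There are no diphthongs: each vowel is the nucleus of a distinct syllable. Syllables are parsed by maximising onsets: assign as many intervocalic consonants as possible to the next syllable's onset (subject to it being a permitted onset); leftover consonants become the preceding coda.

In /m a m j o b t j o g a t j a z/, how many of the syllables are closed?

2

Vowels present: a, o, o, a, a; each is a nucleus, giving 5 syllables.
V1 /a/ – V2 /o/: /mj/ is a licit onset in full, so it all attaches to the next syllable.
V2 /o/ – V3 /o/: /btj/ — longest licit onset from the right is /tj/, leaving /b/ as coda.
V3 /o/ – V4 /a/: just /g/ — single C goes to the following onset.
V4 /a/ – V5 /a/: /tj/ is a licit onset in full, so it all attaches to the next syllable.
Result: ma.mjob.tjo.ga.tjaz.
Classifying each syllable: /ma/ (open), /mjob/ (closed), /tjo/ (open), /ga/ (open), /tjaz/ (closed).
Closed syllables: 2.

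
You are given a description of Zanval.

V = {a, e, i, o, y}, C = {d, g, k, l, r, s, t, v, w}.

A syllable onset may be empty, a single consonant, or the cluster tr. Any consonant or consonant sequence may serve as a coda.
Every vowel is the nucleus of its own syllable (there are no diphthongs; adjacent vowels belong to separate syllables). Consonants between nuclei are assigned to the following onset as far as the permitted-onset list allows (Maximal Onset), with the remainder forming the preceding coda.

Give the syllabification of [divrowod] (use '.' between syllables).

Nuclei (vowels): i, o, o → 3 syllables.
Between /i/ (V1) and /o/ (V2): cluster /vr/ — the longest permitted-onset suffix is /r/; onset = /r/, preceding coda = /v/.
Between /o/ (V2) and /o/ (V3): just /w/ — single C goes to the following onset.

div.ro.wod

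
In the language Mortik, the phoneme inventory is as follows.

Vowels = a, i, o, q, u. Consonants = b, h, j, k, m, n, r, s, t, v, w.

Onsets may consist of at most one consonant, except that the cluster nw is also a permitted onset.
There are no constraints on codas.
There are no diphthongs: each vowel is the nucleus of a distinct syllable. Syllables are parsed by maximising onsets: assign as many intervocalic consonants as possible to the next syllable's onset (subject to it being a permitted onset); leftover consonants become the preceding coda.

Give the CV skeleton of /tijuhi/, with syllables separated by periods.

CV.CV.CV

Nuclei (vowels): i, u, i → 3 syllables.
V1 /i/ – V2 /u/: /j/ → onset of the next syllable (single consonants are always licit onsets).
V2 /u/ – V3 /i/: just /h/ — single C goes to the following onset.
Syllabification: ti.ju.hi.
Mapping each syllable to C/V: /ti/ → CV, /ju/ → CV, /hi/ → CV.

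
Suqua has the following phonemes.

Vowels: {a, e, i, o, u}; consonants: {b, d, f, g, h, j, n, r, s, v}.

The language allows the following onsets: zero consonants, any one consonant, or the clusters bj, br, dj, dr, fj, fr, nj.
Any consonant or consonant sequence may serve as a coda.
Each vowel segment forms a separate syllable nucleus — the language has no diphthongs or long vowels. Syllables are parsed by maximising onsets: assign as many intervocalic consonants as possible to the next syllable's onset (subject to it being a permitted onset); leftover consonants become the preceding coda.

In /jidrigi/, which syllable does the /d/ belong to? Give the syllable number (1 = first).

The vowels are i, i, i — 3 nuclei, so 3 syllables.
σ1/σ2 boundary: /dr/ is a licit onset in full, so it all attaches to the next syllable.
σ2/σ3 boundary: just /g/ — single C goes to the following onset.
Putting it together: ji.dri.gi.
The /d/ is in the onset of syllable 2 (/dri/).

2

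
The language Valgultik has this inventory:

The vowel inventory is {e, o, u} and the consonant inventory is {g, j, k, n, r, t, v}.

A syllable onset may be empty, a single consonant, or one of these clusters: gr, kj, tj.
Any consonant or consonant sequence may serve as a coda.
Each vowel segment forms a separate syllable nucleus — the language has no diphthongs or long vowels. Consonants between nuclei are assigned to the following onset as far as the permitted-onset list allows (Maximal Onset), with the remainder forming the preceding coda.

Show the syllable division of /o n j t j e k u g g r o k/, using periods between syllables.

onj.tje.kug.grok

Nuclei (vowels): o, e, u, o → 4 syllables.
Between /o/ (V1) and /e/ (V2): /njtj/ splits as /nj/ + /tj/ (/tj/ is the longest suffix that is a licit onset).
Between /e/ (V2) and /u/ (V3): /k/ is a single consonant, so it becomes the next onset.
Between /u/ (V3) and /o/ (V4): /ggr/ — longest licit onset from the right is /gr/, leaving /g/ as coda.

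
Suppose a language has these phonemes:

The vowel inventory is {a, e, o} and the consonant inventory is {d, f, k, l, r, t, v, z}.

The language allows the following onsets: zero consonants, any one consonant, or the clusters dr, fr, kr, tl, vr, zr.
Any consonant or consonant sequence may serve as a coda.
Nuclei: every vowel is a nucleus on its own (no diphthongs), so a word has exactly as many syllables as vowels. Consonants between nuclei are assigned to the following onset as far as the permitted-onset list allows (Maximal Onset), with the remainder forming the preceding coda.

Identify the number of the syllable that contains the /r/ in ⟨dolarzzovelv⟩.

2

Vowels present: o, a, o, e; each is a nucleus, giving 4 syllables.
/o…a/ gap (V1→V2): /l/ → onset of the next syllable (single consonants are always licit onsets).
/a…o/ gap (V2→V3): /rzz/ splits as /rz/ + /z/ (/z/ is the longest suffix that is a licit onset).
/o…e/ gap (V3→V4): /v/ is a single consonant, so it becomes the next onset.
Syllabification: do.larz.zo.velv.
The /r/ is in the coda of syllable 2 (/larz/).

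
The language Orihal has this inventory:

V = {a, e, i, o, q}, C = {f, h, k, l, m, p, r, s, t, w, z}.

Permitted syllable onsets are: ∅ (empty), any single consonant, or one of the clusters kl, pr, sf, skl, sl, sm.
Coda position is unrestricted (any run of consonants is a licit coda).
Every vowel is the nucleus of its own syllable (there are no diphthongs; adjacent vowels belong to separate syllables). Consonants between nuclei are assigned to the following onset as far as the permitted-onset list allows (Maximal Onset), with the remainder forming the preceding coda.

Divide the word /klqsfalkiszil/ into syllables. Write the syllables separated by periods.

klq.sfal.kis.zil

Vowels present: q, a, i, i; each is a nucleus, giving 4 syllables.
V1 /q/ – V2 /a/: /sf/ — entire cluster is a permitted onset → onset /sf/, coda ∅.
V2 /a/ – V3 /i/: cluster /lk/ — the longest permitted-onset suffix is /k/; onset = /k/, preceding coda = /l/.
V3 /i/ – V4 /i/: /sz/ — longest licit onset from the right is /z/, leaving /s/ as coda.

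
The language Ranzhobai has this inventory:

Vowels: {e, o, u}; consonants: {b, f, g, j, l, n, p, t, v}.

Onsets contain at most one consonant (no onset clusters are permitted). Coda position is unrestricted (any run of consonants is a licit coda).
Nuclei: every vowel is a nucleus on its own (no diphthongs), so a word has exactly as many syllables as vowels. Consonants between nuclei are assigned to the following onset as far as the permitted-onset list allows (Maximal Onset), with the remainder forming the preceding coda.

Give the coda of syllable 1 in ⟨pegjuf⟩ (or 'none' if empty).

g

Vowels present: e, u; each is a nucleus, giving 2 syllables.
/e…u/ gap (V1→V2): /gj/; trying suffixes from longest down, /j/ is the first permitted one, so coda /g/ | onset /j/.
So the parse is peg.juf.
Syllable 1 is /peg/: onset /p/, nucleus /e/, coda /g/.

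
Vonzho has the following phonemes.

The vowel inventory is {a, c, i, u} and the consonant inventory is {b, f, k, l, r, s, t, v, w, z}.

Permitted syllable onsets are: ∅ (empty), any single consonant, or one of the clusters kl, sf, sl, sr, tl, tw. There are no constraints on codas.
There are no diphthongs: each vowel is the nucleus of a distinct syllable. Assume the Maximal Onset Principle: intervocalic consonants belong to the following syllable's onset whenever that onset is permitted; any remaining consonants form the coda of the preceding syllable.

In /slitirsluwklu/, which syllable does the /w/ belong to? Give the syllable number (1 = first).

The vowels are i, i, u, u — 4 nuclei, so 4 syllables.
V1 /i/ – V2 /i/: just /t/ — single C goes to the following onset.
V2 /i/ – V3 /u/: /rsl/; trying suffixes from longest down, /sl/ is the first permitted one, so coda /r/ | onset /sl/.
V3 /u/ – V4 /u/: /wkl/ — longest licit onset from the right is /kl/, leaving /w/ as coda.
Putting it together: sli.tir.sluw.klu.
The /w/ is in the coda of syllable 3 (/sluw/).

3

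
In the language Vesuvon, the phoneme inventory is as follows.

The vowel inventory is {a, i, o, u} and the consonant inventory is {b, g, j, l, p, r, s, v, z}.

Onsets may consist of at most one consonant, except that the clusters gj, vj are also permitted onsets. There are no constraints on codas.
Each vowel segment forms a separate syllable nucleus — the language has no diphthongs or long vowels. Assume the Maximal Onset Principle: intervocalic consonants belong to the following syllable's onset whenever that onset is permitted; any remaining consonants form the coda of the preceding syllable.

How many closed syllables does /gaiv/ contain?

Nuclei (vowels): a, i → 2 syllables.
σ1/σ2 boundary: hiatus — the boundary sits between the two vowels.
Putting it together: ga.iv.
Classifying each syllable: /ga/ (open), /iv/ (closed).
Closed syllables: 1.

1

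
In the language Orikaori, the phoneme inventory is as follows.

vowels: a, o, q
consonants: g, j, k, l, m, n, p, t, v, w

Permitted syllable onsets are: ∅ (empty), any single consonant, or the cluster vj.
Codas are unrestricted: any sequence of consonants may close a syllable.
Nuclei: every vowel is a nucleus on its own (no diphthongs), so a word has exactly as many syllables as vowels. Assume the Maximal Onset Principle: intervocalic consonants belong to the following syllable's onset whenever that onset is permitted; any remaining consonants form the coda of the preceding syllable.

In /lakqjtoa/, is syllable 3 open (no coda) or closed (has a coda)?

open

The vowels are a, q, o, a — 4 nuclei, so 4 syllables.
V1 /a/ – V2 /q/: /k/ is a single consonant, so it becomes the next onset.
V2 /q/ – V3 /o/: /jt/ — longest licit onset from the right is /t/, leaving /j/ as coda.
V3 /o/ – V4 /a/: hiatus — the boundary sits between the two vowels.
Result: la.kqj.to.a.
Syllable 3 is /to/; it ends in its nucleus with no coda, so it is open.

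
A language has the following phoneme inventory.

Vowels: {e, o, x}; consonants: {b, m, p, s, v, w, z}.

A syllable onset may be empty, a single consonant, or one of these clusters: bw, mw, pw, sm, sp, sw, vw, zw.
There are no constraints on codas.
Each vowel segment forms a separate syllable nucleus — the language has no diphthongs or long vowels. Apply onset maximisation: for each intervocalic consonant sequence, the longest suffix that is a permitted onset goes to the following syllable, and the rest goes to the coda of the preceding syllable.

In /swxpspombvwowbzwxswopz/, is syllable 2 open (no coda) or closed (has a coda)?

closed

Vowels present: x, o, o, x, o; each is a nucleus, giving 5 syllables.
V1 /x/ – V2 /o/: /psp/; trying suffixes from longest down, /sp/ is the first permitted one, so coda /p/ | onset /sp/.
V2 /o/ – V3 /o/: /mbvw/ splits as /mb/ + /vw/ (/vw/ is the longest suffix that is a licit onset).
V3 /o/ – V4 /x/: cluster /wbzw/ — the longest permitted-onset suffix is /zw/; onset = /zw/, preceding coda = /wb/.
V4 /x/ – V5 /o/: cluster /sw/ — /sw/ is itself a permitted onset, so the whole cluster goes right; preceding coda = ∅.
So the parse is swxp.spomb.vwowb.zwx.swopz.
Syllable 2 is /spomb/ with coda /mb/, so it is closed.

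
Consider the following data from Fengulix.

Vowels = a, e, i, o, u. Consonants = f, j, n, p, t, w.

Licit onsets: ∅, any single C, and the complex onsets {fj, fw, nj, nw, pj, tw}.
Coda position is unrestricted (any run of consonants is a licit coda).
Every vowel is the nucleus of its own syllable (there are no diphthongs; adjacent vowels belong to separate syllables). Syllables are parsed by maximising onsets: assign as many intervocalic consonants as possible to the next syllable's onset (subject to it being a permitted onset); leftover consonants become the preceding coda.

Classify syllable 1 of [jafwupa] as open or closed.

open

Vowels present: a, u, a; each is a nucleus, giving 3 syllables.
/a…u/ gap (V1→V2): cluster /fw/ — /fw/ is itself a permitted onset, so the whole cluster goes right; preceding coda = ∅.
/u…a/ gap (V2→V3): /p/ is a single consonant, so it becomes the next onset.
Result: ja.fwu.pa.
Syllable 1 is /ja/; it ends in its nucleus with no coda, so it is open.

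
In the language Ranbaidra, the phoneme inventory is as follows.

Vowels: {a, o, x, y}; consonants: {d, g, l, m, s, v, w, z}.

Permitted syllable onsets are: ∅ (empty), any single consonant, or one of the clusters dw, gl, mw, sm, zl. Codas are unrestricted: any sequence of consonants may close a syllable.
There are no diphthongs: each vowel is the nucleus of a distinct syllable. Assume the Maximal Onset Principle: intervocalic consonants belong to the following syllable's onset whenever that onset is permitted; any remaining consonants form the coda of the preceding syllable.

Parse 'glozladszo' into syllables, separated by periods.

glo.zlads.zo

Nuclei (vowels): o, a, o → 3 syllables.
Between /o/ (V1) and /a/ (V2): cluster /zl/ — /zl/ is itself a permitted onset, so the whole cluster goes right; preceding coda = ∅.
Between /a/ (V2) and /o/ (V3): /dsz/ splits as /ds/ + /z/ (/z/ is the longest suffix that is a licit onset).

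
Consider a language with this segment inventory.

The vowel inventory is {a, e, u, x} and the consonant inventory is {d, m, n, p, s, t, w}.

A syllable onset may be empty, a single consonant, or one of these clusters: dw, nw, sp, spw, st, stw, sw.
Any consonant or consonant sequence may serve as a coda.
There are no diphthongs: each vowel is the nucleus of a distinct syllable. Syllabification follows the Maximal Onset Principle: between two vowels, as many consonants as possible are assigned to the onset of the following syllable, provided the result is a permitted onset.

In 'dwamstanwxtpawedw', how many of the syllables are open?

2

Vowels present: a, a, x, a, e; each is a nucleus, giving 5 syllables.
V1 /a/ – V2 /a/: /mst/; trying suffixes from longest down, /st/ is the first permitted one, so coda /m/ | onset /st/.
V2 /a/ – V3 /x/: /nw/ — entire cluster is a permitted onset → onset /nw/, coda ∅.
V3 /x/ – V4 /a/: /tp/ — longest licit onset from the right is /p/, leaving /t/ as coda.
V4 /a/ – V5 /e/: /w/ is a single consonant, so it becomes the next onset.
Putting it together: dwam.sta.nwxt.pa.wedw.
Classifying each syllable: /dwam/ (closed), /sta/ (open), /nwxt/ (closed), /pa/ (open), /wedw/ (closed).
Open syllables: 2.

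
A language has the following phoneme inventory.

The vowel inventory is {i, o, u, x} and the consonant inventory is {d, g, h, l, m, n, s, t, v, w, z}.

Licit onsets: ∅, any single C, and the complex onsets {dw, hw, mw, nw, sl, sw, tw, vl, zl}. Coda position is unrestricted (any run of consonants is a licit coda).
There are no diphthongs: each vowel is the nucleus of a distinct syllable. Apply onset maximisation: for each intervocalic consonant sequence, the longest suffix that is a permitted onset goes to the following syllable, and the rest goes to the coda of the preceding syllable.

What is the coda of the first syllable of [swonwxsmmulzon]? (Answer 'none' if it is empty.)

none

Nuclei (vowels): o, x, u, o → 4 syllables.
V1 /o/ – V2 /x/: /nw/ is a licit onset in full, so it all attaches to the next syllable.
V2 /x/ – V3 /u/: /smm/ splits as /sm/ + /m/ (/m/ is the longest suffix that is a licit onset).
V3 /u/ – V4 /o/: /lz/; trying suffixes from longest down, /z/ is the first permitted one, so coda /l/ | onset /z/.
Syllabification: swo.nwxsm.mul.zon.
Syllable 1 is /swo/: onset /sw/, nucleus /o/, coda ∅.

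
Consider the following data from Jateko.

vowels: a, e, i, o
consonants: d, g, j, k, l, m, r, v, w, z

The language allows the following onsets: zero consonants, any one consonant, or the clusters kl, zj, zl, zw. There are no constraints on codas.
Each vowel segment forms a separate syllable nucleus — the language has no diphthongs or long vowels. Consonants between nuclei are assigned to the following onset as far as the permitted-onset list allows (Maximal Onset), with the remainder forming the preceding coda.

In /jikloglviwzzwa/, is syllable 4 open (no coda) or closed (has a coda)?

open

The vowels are i, o, i, a — 4 nuclei, so 4 syllables.
/i…o/ gap (V1→V2): /kl/ is a licit onset in full, so it all attaches to the next syllable.
/o…i/ gap (V2→V3): /glv/ — longest licit onset from the right is /v/, leaving /gl/ as coda.
/i…a/ gap (V3→V4): /wzzw/ splits as /wz/ + /zw/ (/zw/ is the longest suffix that is a licit onset).
Putting it together: ji.klogl.viwz.zwa.
Syllable 4 is /zwa/; it ends in its nucleus with no coda, so it is open.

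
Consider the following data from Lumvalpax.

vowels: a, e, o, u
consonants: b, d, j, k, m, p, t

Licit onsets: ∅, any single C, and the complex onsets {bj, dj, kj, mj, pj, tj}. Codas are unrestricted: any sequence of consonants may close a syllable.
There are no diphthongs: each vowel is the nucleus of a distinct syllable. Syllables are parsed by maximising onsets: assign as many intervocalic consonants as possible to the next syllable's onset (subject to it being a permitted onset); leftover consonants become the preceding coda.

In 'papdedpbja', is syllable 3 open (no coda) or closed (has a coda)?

Nuclei (vowels): a, e, a → 3 syllables.
V1 /a/ – V2 /e/: cluster /pd/ — the longest permitted-onset suffix is /d/; onset = /d/, preceding coda = /p/.
V2 /e/ – V3 /a/: /dpbj/ splits as /dp/ + /bj/ (/bj/ is the longest suffix that is a licit onset).
Syllabification: pap.dedp.bja.
Syllable 3 is /bja/; it ends in its nucleus with no coda, so it is open.

open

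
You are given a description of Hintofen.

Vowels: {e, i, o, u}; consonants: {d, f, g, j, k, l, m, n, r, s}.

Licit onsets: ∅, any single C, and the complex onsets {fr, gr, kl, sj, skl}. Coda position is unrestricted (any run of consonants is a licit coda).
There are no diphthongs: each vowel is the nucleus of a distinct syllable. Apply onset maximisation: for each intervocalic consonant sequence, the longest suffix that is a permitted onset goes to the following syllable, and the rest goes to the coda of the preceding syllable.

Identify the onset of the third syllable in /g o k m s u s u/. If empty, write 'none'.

s

Nuclei (vowels): o, u, u → 3 syllables.
Between /o/ (V1) and /u/ (V2): /kms/; trying suffixes from longest down, /s/ is the first permitted one, so coda /km/ | onset /s/.
Between /u/ (V2) and /u/ (V3): /s/ → onset of the next syllable (single consonants are always licit onsets).
Syllabification: gokm.su.su.
Syllable 3 is /su/: onset /s/, nucleus /u/, coda ∅.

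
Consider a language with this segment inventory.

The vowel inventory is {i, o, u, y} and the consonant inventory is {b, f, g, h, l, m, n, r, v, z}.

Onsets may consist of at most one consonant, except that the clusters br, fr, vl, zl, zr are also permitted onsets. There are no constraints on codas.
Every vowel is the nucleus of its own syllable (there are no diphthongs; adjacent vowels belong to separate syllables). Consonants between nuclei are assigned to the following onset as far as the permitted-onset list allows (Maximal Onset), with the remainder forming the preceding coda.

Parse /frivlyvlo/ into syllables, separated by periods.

The vowels are i, y, o — 3 nuclei, so 3 syllables.
Between /i/ (V1) and /y/ (V2): cluster /vl/ — /vl/ is itself a permitted onset, so the whole cluster goes right; preceding coda = ∅.
Between /y/ (V2) and /o/ (V3): /vl/ is a licit onset in full, so it all attaches to the next syllable.

fri.vly.vlo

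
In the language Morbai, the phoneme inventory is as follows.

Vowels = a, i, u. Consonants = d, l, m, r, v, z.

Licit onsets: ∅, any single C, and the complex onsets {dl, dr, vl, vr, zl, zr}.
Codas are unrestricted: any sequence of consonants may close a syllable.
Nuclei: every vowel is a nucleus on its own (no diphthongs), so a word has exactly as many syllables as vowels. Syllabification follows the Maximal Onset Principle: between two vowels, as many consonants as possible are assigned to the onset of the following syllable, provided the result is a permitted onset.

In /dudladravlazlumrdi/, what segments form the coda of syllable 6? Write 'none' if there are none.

Nuclei (vowels): u, a, a, a, u, i → 6 syllables.
σ1/σ2 boundary: cluster /dl/ — /dl/ is itself a permitted onset, so the whole cluster goes right; preceding coda = ∅.
σ2/σ3 boundary: cluster /dr/ — /dr/ is itself a permitted onset, so the whole cluster goes right; preceding coda = ∅.
σ3/σ4 boundary: /vl/ is a licit onset in full, so it all attaches to the next syllable.
σ4/σ5 boundary: /zl/ — entire cluster is a permitted onset → onset /zl/, coda ∅.
σ5/σ6 boundary: /mrd/; trying suffixes from longest down, /d/ is the first permitted one, so coda /mr/ | onset /d/.
So the parse is du.dla.dra.vla.zlumr.di.
Syllable 6 is /di/: onset /d/, nucleus /i/, coda ∅.

none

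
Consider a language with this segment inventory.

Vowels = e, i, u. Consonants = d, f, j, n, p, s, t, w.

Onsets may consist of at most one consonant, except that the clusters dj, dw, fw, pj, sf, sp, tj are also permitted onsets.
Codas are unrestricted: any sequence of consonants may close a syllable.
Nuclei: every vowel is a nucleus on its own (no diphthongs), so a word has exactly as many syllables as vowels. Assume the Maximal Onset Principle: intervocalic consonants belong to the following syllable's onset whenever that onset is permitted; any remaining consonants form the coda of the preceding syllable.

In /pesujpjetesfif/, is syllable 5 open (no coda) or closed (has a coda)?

closed

Vowels present: e, u, e, e, i; each is a nucleus, giving 5 syllables.
Between /e/ (V1) and /u/ (V2): /s/ → onset of the next syllable (single consonants are always licit onsets).
Between /u/ (V2) and /e/ (V3): /jpj/; trying suffixes from longest down, /pj/ is the first permitted one, so coda /j/ | onset /pj/.
Between /e/ (V3) and /e/ (V4): /t/ → onset of the next syllable (single consonants are always licit onsets).
Between /e/ (V4) and /i/ (V5): cluster /sf/ — /sf/ is itself a permitted onset, so the whole cluster goes right; preceding coda = ∅.
Result: pe.suj.pje.te.sfif.
Syllable 5 is /sfif/ with coda /f/, so it is closed.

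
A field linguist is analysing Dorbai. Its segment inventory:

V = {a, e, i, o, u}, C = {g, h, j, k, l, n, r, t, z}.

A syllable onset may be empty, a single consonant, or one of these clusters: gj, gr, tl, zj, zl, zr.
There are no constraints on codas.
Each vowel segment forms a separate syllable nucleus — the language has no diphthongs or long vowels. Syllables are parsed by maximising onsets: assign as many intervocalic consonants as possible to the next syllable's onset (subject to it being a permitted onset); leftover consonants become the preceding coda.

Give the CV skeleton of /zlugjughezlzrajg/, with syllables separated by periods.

The vowels are u, u, e, a — 4 nuclei, so 4 syllables.
Between /u/ (V1) and /u/ (V2): cluster /gj/ — /gj/ is itself a permitted onset, so the whole cluster goes right; preceding coda = ∅.
Between /u/ (V2) and /e/ (V3): /gh/ — longest licit onset from the right is /h/, leaving /g/ as coda.
Between /e/ (V3) and /a/ (V4): /zlzr/; trying suffixes from longest down, /zr/ is the first permitted one, so coda /zl/ | onset /zr/.
Result: zlu.gjug.hezl.zrajg.
Mapping each syllable to C/V: /zlu/ → CCV, /gjug/ → CCVC, /hezl/ → CVCC, /zrajg/ → CCVCC.

CCV.CCVC.CVCC.CCVCC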